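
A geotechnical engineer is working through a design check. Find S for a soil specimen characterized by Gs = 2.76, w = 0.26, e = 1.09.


Using S = Gs * w / e
S = 2.76 * 0.26 / 1.09
S = 0.6583


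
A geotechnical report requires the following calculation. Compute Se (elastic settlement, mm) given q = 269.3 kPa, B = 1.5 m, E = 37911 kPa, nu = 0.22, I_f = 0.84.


Result: 8.517 mm

Derivation:
Using Se = q * B * (1 - nu^2) * I_f / E
1 - nu^2 = 1 - 0.22^2 = 0.9516
Se = 269.3 * 1.5 * 0.9516 * 0.84 / 37911
Se = 0.008517 m
Convert to mm: Se = 0.008517 * 1000 = 8.517 mm


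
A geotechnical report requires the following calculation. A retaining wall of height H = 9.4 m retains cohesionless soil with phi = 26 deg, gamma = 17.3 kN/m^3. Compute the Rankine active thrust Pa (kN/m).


Compute active earth pressure coefficient:
Ka = tan^2(45 - phi/2) = tan^2(32.0) = 0.390462
Compute active force:
Pa = 0.5 * Ka * gamma * H^2
Pa = 0.5 * 0.390462 * 17.3 * 9.4^2
Pa = 298.44 kN/m


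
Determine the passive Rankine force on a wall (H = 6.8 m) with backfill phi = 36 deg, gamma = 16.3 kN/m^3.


Compute passive earth pressure coefficient:
Kp = tan^2(45 + phi/2) = tan^2(63.0) = 3.85184
Compute passive force:
Pp = 0.5 * Kp * gamma * H^2
Pp = 0.5 * 3.85184 * 16.3 * 6.8^2
Pp = 1451.59 kN/m


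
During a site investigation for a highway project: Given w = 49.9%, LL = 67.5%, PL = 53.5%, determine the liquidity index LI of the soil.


Result: -0.257

Derivation:
First compute the plasticity index:
PI = LL - PL = 67.5 - 53.5 = 14.0
Then compute the liquidity index:
LI = (w - PL) / PI
LI = (49.9 - 53.5) / 14.0
LI = -0.257


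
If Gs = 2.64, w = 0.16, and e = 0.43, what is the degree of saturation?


Result: 0.9823

Derivation:
Using S = Gs * w / e
S = 2.64 * 0.16 / 0.43
S = 0.9823


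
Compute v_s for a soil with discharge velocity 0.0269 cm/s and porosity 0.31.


Result: 0.08677 cm/s

Derivation:
Using v_s = v_d / n
v_s = 0.0269 / 0.31
v_s = 0.08677 cm/s


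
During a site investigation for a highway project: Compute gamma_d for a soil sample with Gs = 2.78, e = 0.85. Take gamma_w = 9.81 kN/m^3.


Result: 14.742 kN/m^3

Derivation:
Using gamma_d = Gs * gamma_w / (1 + e)
gamma_d = 2.78 * 9.81 / (1 + 0.85)
gamma_d = 2.78 * 9.81 / 1.85
gamma_d = 14.742 kN/m^3


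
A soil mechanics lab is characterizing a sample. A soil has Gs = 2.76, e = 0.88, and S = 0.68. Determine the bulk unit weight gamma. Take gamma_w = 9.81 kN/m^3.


Using gamma = gamma_w * (Gs + S*e) / (1 + e)
Numerator: Gs + S*e = 2.76 + 0.68*0.88 = 3.3584
Denominator: 1 + e = 1 + 0.88 = 1.88
gamma = 9.81 * 3.3584 / 1.88
gamma = 17.524 kN/m^3


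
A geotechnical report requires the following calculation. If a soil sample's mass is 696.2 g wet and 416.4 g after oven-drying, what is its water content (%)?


Using w = (m_wet - m_dry) / m_dry * 100
m_wet - m_dry = 696.2 - 416.4 = 279.8 g
w = 279.8 / 416.4 * 100
w = 67.2 %


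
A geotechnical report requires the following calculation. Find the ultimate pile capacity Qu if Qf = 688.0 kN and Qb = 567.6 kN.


Result: 1255.6 kN

Derivation:
Using Qu = Qf + Qb
Qu = 688.0 + 567.6
Qu = 1255.6 kN


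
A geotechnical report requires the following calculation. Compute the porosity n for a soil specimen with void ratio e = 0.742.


Using the relation n = e / (1 + e)
n = 0.742 / (1 + 0.742)
n = 0.742 / 1.742
n = 0.4259


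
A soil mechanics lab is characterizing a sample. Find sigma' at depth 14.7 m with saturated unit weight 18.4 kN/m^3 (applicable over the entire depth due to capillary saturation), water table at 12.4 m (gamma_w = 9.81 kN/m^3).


Total stress = gamma_sat * depth
sigma = 18.4 * 14.7 = 270.48 kPa
Pore water pressure u = gamma_w * (depth - d_wt)
u = 9.81 * (14.7 - 12.4) = 22.563 kPa
Effective stress = sigma - u
sigma' = 270.48 - 22.563 = 247.92 kPa


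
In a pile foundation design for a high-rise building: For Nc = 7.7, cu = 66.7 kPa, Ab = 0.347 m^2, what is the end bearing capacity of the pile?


Result: 178.22 kN

Derivation:
Using Qb = Nc * cu * Ab
Qb = 7.7 * 66.7 * 0.347
Qb = 178.22 kN


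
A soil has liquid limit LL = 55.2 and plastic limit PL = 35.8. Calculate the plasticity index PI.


Using PI = LL - PL
PI = 55.2 - 35.8
PI = 19.4


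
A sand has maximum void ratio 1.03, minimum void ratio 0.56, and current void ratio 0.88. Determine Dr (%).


Result: 31.91 %

Derivation:
Using Dr = (e_max - e) / (e_max - e_min) * 100
e_max - e = 1.03 - 0.88 = 0.15
e_max - e_min = 1.03 - 0.56 = 0.47
Dr = 0.15 / 0.47 * 100
Dr = 31.91 %


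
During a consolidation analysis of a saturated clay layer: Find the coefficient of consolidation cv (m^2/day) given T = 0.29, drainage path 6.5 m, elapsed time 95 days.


Result: 0.12897 m^2/day

Derivation:
Using cv = T * H_dr^2 / t
H_dr^2 = 6.5^2 = 42.25
cv = 0.29 * 42.25 / 95
cv = 0.12897 m^2/day


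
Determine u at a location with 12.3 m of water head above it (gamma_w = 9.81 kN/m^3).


Using u = gamma_w * h_w
u = 9.81 * 12.3
u = 120.66 kPa


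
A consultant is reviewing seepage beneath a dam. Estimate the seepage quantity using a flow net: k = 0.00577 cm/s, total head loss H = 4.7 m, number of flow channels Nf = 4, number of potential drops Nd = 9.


Result: 0.0001205 m^3/s per m

Derivation:
Convert k to m/s for unit consistency with H:
k = 0.00577 cm/s = 0.00577 / 100 m/s = 5.77e-05 m/s
Using q = k * H * Nf / Nd
Nf / Nd = 4 / 9 = 0.4444
q = 5.77e-05 * 4.7 * 0.4444
q = 0.0001205 m^3/s per m


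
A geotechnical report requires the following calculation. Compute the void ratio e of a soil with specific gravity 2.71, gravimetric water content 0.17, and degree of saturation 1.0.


Result: 0.4607

Derivation:
Using the relation e = Gs * w / S
e = 2.71 * 0.17 / 1.0
e = 0.4607


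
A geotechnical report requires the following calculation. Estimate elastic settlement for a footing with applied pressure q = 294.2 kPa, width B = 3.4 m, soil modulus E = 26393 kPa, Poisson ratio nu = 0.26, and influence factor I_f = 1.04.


Using Se = q * B * (1 - nu^2) * I_f / E
1 - nu^2 = 1 - 0.26^2 = 0.9324
Se = 294.2 * 3.4 * 0.9324 * 1.04 / 26393
Se = 0.036751 m
Convert to mm: Se = 0.036751 * 1000 = 36.751 mm


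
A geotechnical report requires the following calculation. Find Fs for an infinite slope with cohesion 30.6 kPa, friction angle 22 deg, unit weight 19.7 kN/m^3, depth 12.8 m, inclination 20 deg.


Using Fs = c / (gamma*H*sin(beta)*cos(beta)) + tan(phi)/tan(beta)
Cohesion contribution = 30.6 / (19.7*12.8*sin(20)*cos(20))
Cohesion contribution = 0.377579
Friction contribution = tan(22)/tan(20) = 1.11005
Fs = 0.377579 + 1.11005
Fs = 1.488


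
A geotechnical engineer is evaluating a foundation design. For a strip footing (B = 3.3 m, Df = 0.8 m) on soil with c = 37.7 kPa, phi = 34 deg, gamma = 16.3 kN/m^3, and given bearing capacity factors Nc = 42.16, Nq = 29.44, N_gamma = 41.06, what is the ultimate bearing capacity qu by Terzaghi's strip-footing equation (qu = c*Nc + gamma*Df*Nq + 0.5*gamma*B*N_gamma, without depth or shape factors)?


Result: 3077.64 kPa

Derivation:
Compute qu = c*Nc + gamma*Df*Nq + 0.5*gamma*B*N_gamma
Term 1: 37.7 * 42.16 = 1589.432
Term 2: 16.3 * 0.8 * 29.44 = 383.8976
Term 3: 0.5 * 16.3 * 3.3 * 41.06 = 1104.3087
qu = 1589.432 + 383.8976 + 1104.3087
qu = 3077.64 kPa


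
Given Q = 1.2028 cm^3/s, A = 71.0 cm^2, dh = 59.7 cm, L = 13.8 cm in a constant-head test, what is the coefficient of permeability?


Compute hydraulic gradient:
i = dh / L = 59.7 / 13.8 = 4.32609
Then apply Darcy's law:
k = Q / (A * i)
k = 1.2028 / (71.0 * 4.32609)
k = 1.2028 / 307.152
k = 0.003916 cm/s


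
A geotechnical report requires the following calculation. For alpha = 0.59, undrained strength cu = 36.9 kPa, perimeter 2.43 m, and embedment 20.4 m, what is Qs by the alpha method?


Using Qs = alpha * cu * perimeter * L
Qs = 0.59 * 36.9 * 2.43 * 20.4
Qs = 1079.23 kN


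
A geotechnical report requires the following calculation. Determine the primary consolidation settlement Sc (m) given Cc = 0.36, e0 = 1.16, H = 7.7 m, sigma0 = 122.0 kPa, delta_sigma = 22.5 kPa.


Using Sc = Cc * H / (1 + e0) * log10((sigma0 + delta_sigma) / sigma0)
Stress ratio = (122.0 + 22.5) / 122.0 = 1.18443
log10(1.18443) = 0.073508
Cc * H / (1 + e0) = 0.36 * 7.7 / (1 + 1.16) = 1.28333
Sc = 1.28333 * 0.073508
Sc = 0.0943 m


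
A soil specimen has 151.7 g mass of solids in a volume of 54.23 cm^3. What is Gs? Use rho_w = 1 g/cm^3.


Using Gs = m_s / (V_s * rho_w)
Since rho_w = 1 g/cm^3:
Gs = 151.7 / 54.23
Gs = 2.797


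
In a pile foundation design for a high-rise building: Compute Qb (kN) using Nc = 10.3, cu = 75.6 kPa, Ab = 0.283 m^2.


Result: 220.37 kN

Derivation:
Using Qb = Nc * cu * Ab
Qb = 10.3 * 75.6 * 0.283
Qb = 220.37 kN


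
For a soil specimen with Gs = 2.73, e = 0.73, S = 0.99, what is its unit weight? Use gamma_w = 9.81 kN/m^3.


Using gamma = gamma_w * (Gs + S*e) / (1 + e)
Numerator: Gs + S*e = 2.73 + 0.99*0.73 = 3.4527
Denominator: 1 + e = 1 + 0.73 = 1.73
gamma = 9.81 * 3.4527 / 1.73
gamma = 19.579 kN/m^3


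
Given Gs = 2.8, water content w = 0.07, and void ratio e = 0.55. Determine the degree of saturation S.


Result: 0.3564

Derivation:
Using S = Gs * w / e
S = 2.8 * 0.07 / 0.55
S = 0.3564


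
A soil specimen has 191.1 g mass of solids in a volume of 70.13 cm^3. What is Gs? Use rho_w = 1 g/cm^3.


Using Gs = m_s / (V_s * rho_w)
Since rho_w = 1 g/cm^3:
Gs = 191.1 / 70.13
Gs = 2.725


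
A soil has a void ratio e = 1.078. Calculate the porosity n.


Result: 0.5188

Derivation:
Using the relation n = e / (1 + e)
n = 1.078 / (1 + 1.078)
n = 1.078 / 2.078
n = 0.5188


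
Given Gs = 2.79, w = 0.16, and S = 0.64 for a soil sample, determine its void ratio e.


Using the relation e = Gs * w / S
e = 2.79 * 0.16 / 0.64
e = 0.6975


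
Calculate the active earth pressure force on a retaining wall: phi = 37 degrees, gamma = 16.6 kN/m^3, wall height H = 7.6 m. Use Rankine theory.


Result: 119.17 kN/m

Derivation:
Compute active earth pressure coefficient:
Ka = tan^2(45 - phi/2) = tan^2(26.5) = 0.248584
Compute active force:
Pa = 0.5 * Ka * gamma * H^2
Pa = 0.5 * 0.248584 * 16.6 * 7.6^2
Pa = 119.17 kN/m


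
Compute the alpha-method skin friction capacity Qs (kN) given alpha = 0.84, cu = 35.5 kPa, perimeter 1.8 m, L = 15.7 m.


Result: 842.71 kN

Derivation:
Using Qs = alpha * cu * perimeter * L
Qs = 0.84 * 35.5 * 1.8 * 15.7
Qs = 842.71 kN


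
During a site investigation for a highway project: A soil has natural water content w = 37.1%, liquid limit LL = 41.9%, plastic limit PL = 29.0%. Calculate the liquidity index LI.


Result: 0.628

Derivation:
First compute the plasticity index:
PI = LL - PL = 41.9 - 29.0 = 12.9
Then compute the liquidity index:
LI = (w - PL) / PI
LI = (37.1 - 29.0) / 12.9
LI = 0.628


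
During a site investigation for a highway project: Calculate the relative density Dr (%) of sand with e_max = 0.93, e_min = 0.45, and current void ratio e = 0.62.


Using Dr = (e_max - e) / (e_max - e_min) * 100
e_max - e = 0.93 - 0.62 = 0.31
e_max - e_min = 0.93 - 0.45 = 0.48
Dr = 0.31 / 0.48 * 100
Dr = 64.58 %


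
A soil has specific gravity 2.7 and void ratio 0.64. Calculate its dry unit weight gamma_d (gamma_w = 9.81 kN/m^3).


Using gamma_d = Gs * gamma_w / (1 + e)
gamma_d = 2.7 * 9.81 / (1 + 0.64)
gamma_d = 2.7 * 9.81 / 1.64
gamma_d = 16.151 kN/m^3


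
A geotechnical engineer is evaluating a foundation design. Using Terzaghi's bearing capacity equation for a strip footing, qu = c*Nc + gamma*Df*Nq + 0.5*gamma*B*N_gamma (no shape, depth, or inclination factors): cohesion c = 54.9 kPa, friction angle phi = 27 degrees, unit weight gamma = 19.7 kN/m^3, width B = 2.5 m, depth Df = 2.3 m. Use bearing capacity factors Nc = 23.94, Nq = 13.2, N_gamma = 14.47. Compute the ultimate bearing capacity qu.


Compute qu = c*Nc + gamma*Df*Nq + 0.5*gamma*B*N_gamma
Term 1: 54.9 * 23.94 = 1314.306
Term 2: 19.7 * 2.3 * 13.2 = 598.092
Term 3: 0.5 * 19.7 * 2.5 * 14.47 = 356.32375
qu = 1314.306 + 598.092 + 356.32375
qu = 2268.72 kPa


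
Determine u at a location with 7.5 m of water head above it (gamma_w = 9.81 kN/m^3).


Using u = gamma_w * h_w
u = 9.81 * 7.5
u = 73.58 kPa


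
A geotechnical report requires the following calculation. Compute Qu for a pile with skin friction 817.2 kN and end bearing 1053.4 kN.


Result: 1870.6 kN

Derivation:
Using Qu = Qf + Qb
Qu = 817.2 + 1053.4
Qu = 1870.6 kN


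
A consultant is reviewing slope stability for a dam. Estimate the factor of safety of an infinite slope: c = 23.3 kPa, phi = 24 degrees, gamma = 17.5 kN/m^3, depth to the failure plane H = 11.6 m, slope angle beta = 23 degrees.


Using Fs = c / (gamma*H*sin(beta)*cos(beta)) + tan(phi)/tan(beta)
Cohesion contribution = 23.3 / (17.5*11.6*sin(23)*cos(23))
Cohesion contribution = 0.319121
Friction contribution = tan(24)/tan(23) = 1.04889
Fs = 0.319121 + 1.04889
Fs = 1.368


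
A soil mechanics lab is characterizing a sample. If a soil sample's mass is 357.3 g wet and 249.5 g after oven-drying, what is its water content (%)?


Using w = (m_wet - m_dry) / m_dry * 100
m_wet - m_dry = 357.3 - 249.5 = 107.8 g
w = 107.8 / 249.5 * 100
w = 43.21 %


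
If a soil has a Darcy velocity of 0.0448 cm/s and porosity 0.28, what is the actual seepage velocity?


Using v_s = v_d / n
v_s = 0.0448 / 0.28
v_s = 0.16 cm/s


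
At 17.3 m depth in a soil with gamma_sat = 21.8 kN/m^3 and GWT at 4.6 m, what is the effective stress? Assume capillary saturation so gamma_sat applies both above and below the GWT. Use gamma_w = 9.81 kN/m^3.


Result: 252.55 kPa

Derivation:
Total stress = gamma_sat * depth
sigma = 21.8 * 17.3 = 377.14 kPa
Pore water pressure u = gamma_w * (depth - d_wt)
u = 9.81 * (17.3 - 4.6) = 124.587 kPa
Effective stress = sigma - u
sigma' = 377.14 - 124.587 = 252.55 kPa


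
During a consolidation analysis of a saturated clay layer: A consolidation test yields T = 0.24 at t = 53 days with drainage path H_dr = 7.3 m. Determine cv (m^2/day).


Using cv = T * H_dr^2 / t
H_dr^2 = 7.3^2 = 53.29
cv = 0.24 * 53.29 / 53
cv = 0.24131 m^2/day


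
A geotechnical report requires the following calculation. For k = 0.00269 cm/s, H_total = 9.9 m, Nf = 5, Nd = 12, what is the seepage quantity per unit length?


Result: 0.000111 m^3/s per m

Derivation:
Convert k to m/s for unit consistency with H:
k = 0.00269 cm/s = 0.00269 / 100 m/s = 2.69e-05 m/s
Using q = k * H * Nf / Nd
Nf / Nd = 5 / 12 = 0.4167
q = 2.69e-05 * 9.9 * 0.4167
q = 0.000111 m^3/s per m


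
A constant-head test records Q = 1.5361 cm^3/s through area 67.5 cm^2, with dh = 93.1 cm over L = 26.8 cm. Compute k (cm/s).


Compute hydraulic gradient:
i = dh / L = 93.1 / 26.8 = 3.47388
Then apply Darcy's law:
k = Q / (A * i)
k = 1.5361 / (67.5 * 3.47388)
k = 1.5361 / 234.487
k = 0.006551 cm/s


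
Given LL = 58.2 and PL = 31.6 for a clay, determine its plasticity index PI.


Using PI = LL - PL
PI = 58.2 - 31.6
PI = 26.6


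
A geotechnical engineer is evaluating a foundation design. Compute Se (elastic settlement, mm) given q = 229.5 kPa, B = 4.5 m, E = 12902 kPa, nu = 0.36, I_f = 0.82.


Using Se = q * B * (1 - nu^2) * I_f / E
1 - nu^2 = 1 - 0.36^2 = 0.8704
Se = 229.5 * 4.5 * 0.8704 * 0.82 / 12902
Se = 0.057131 m
Convert to mm: Se = 0.057131 * 1000 = 57.131 mm


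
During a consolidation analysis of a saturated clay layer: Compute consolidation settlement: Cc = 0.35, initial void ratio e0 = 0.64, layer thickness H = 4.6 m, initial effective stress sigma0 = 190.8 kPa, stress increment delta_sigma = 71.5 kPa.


Result: 0.1357 m

Derivation:
Using Sc = Cc * H / (1 + e0) * log10((sigma0 + delta_sigma) / sigma0)
Stress ratio = (190.8 + 71.5) / 190.8 = 1.37474
log10(1.37474) = 0.13822
Cc * H / (1 + e0) = 0.35 * 4.6 / (1 + 0.64) = 0.981707
Sc = 0.981707 * 0.13822
Sc = 0.1357 m


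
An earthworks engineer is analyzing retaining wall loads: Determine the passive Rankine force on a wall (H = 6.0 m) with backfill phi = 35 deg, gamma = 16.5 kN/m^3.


Result: 1095.98 kN/m

Derivation:
Compute passive earth pressure coefficient:
Kp = tan^2(45 + phi/2) = tan^2(62.5) = 3.690172
Compute passive force:
Pp = 0.5 * Kp * gamma * H^2
Pp = 0.5 * 3.690172 * 16.5 * 6.0^2
Pp = 1095.98 kN/m


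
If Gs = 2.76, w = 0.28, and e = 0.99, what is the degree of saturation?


Result: 0.7806

Derivation:
Using S = Gs * w / e
S = 2.76 * 0.28 / 0.99
S = 0.7806


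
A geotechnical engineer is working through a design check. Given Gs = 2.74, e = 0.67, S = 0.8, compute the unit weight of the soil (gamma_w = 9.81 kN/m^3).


Using gamma = gamma_w * (Gs + S*e) / (1 + e)
Numerator: Gs + S*e = 2.74 + 0.8*0.67 = 3.276
Denominator: 1 + e = 1 + 0.67 = 1.67
gamma = 9.81 * 3.276 / 1.67
gamma = 19.244 kN/m^3


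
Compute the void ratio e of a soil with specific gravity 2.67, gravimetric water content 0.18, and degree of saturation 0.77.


Using the relation e = Gs * w / S
e = 2.67 * 0.18 / 0.77
e = 0.6242


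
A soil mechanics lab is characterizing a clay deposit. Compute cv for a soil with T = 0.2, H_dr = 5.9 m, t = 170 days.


Using cv = T * H_dr^2 / t
H_dr^2 = 5.9^2 = 34.81
cv = 0.2 * 34.81 / 170
cv = 0.04095 m^2/day


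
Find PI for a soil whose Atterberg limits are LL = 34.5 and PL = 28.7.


Result: 5.8

Derivation:
Using PI = LL - PL
PI = 34.5 - 28.7
PI = 5.8


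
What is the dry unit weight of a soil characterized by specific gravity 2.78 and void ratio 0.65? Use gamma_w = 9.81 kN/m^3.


Using gamma_d = Gs * gamma_w / (1 + e)
gamma_d = 2.78 * 9.81 / (1 + 0.65)
gamma_d = 2.78 * 9.81 / 1.65
gamma_d = 16.528 kN/m^3


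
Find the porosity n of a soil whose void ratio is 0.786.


Using the relation n = e / (1 + e)
n = 0.786 / (1 + 0.786)
n = 0.786 / 1.786
n = 0.4401


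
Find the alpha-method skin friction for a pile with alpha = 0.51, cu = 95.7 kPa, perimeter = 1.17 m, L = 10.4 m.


Using Qs = alpha * cu * perimeter * L
Qs = 0.51 * 95.7 * 1.17 * 10.4
Qs = 593.88 kN


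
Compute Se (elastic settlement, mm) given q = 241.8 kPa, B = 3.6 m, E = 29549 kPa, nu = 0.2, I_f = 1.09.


Using Se = q * B * (1 - nu^2) * I_f / E
1 - nu^2 = 1 - 0.2^2 = 0.96
Se = 241.8 * 3.6 * 0.96 * 1.09 / 29549
Se = 0.030826 m
Convert to mm: Se = 0.030826 * 1000 = 30.826 mm


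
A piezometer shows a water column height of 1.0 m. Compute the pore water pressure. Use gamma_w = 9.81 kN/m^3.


Using u = gamma_w * h_w
u = 9.81 * 1.0
u = 9.81 kPa


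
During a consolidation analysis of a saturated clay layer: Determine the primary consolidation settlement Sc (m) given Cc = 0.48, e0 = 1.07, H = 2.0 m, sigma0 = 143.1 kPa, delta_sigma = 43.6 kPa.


Using Sc = Cc * H / (1 + e0) * log10((sigma0 + delta_sigma) / sigma0)
Stress ratio = (143.1 + 43.6) / 143.1 = 1.30468
log10(1.30468) = 0.115505
Cc * H / (1 + e0) = 0.48 * 2.0 / (1 + 1.07) = 0.463768
Sc = 0.463768 * 0.115505
Sc = 0.0536 m


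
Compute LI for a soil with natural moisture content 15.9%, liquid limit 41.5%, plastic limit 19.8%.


First compute the plasticity index:
PI = LL - PL = 41.5 - 19.8 = 21.7
Then compute the liquidity index:
LI = (w - PL) / PI
LI = (15.9 - 19.8) / 21.7
LI = -0.18


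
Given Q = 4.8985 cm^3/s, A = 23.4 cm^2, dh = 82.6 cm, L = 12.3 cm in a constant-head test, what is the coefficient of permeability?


Compute hydraulic gradient:
i = dh / L = 82.6 / 12.3 = 6.71545
Then apply Darcy's law:
k = Q / (A * i)
k = 4.8985 / (23.4 * 6.71545)
k = 4.8985 / 157.141
k = 0.031173 cm/s


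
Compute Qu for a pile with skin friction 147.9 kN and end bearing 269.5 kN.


Using Qu = Qf + Qb
Qu = 147.9 + 269.5
Qu = 417.4 kN


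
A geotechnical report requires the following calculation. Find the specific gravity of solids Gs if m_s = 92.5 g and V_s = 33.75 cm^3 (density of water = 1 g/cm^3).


Result: 2.741

Derivation:
Using Gs = m_s / (V_s * rho_w)
Since rho_w = 1 g/cm^3:
Gs = 92.5 / 33.75
Gs = 2.741


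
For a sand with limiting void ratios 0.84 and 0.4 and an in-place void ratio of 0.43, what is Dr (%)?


Using Dr = (e_max - e) / (e_max - e_min) * 100
e_max - e = 0.84 - 0.43 = 0.41
e_max - e_min = 0.84 - 0.4 = 0.44
Dr = 0.41 / 0.44 * 100
Dr = 93.18 %


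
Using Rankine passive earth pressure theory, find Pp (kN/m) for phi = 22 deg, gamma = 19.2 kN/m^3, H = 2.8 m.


Result: 165.43 kN/m

Derivation:
Compute passive earth pressure coefficient:
Kp = tan^2(45 + phi/2) = tan^2(56.0) = 2.197987
Compute passive force:
Pp = 0.5 * Kp * gamma * H^2
Pp = 0.5 * 2.197987 * 19.2 * 2.8^2
Pp = 165.43 kN/m


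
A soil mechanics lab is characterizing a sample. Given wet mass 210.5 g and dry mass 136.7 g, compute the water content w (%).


Using w = (m_wet - m_dry) / m_dry * 100
m_wet - m_dry = 210.5 - 136.7 = 73.8 g
w = 73.8 / 136.7 * 100
w = 53.99 %


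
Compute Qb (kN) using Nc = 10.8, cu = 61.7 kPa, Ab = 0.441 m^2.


Result: 293.86 kN

Derivation:
Using Qb = Nc * cu * Ab
Qb = 10.8 * 61.7 * 0.441
Qb = 293.86 kN


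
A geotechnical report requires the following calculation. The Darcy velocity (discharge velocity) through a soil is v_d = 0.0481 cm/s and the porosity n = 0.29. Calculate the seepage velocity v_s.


Using v_s = v_d / n
v_s = 0.0481 / 0.29
v_s = 0.16586 cm/s


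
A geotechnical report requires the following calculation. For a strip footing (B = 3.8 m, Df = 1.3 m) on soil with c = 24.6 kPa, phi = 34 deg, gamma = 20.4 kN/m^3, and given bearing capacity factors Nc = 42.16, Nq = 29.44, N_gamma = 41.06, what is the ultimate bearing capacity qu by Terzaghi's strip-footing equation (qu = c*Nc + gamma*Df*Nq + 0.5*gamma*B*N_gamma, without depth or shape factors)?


Compute qu = c*Nc + gamma*Df*Nq + 0.5*gamma*B*N_gamma
Term 1: 24.6 * 42.16 = 1037.136
Term 2: 20.4 * 1.3 * 29.44 = 780.7488
Term 3: 0.5 * 20.4 * 3.8 * 41.06 = 1591.4856
qu = 1037.136 + 780.7488 + 1591.4856
qu = 3409.37 kPa


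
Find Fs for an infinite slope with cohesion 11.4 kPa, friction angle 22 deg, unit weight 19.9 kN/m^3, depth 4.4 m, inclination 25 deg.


Using Fs = c / (gamma*H*sin(beta)*cos(beta)) + tan(phi)/tan(beta)
Cohesion contribution = 11.4 / (19.9*4.4*sin(25)*cos(25))
Cohesion contribution = 0.339919
Friction contribution = tan(22)/tan(25) = 0.866437
Fs = 0.339919 + 0.866437
Fs = 1.206


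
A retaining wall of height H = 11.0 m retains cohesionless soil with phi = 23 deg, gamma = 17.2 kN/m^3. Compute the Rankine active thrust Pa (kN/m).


Compute active earth pressure coefficient:
Ka = tan^2(45 - phi/2) = tan^2(33.5) = 0.438092
Compute active force:
Pa = 0.5 * Ka * gamma * H^2
Pa = 0.5 * 0.438092 * 17.2 * 11.0^2
Pa = 455.88 kN/m


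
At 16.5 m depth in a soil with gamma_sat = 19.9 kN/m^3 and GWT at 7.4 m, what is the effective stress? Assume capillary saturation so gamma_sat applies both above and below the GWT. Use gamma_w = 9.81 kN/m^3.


Total stress = gamma_sat * depth
sigma = 19.9 * 16.5 = 328.35 kPa
Pore water pressure u = gamma_w * (depth - d_wt)
u = 9.81 * (16.5 - 7.4) = 89.271 kPa
Effective stress = sigma - u
sigma' = 328.35 - 89.271 = 239.08 kPa


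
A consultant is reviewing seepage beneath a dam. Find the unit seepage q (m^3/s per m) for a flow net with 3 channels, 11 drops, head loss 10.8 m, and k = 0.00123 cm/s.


Result: 3.623e-05 m^3/s per m

Derivation:
Convert k to m/s for unit consistency with H:
k = 0.00123 cm/s = 0.00123 / 100 m/s = 1.23e-05 m/s
Using q = k * H * Nf / Nd
Nf / Nd = 3 / 11 = 0.2727
q = 1.23e-05 * 10.8 * 0.2727
q = 3.623e-05 m^3/s per m


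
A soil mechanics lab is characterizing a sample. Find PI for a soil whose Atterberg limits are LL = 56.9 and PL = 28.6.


Using PI = LL - PL
PI = 56.9 - 28.6
PI = 28.3


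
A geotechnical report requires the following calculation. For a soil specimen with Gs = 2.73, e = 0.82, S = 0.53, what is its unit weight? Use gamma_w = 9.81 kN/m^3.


Using gamma = gamma_w * (Gs + S*e) / (1 + e)
Numerator: Gs + S*e = 2.73 + 0.53*0.82 = 3.1646
Denominator: 1 + e = 1 + 0.82 = 1.82
gamma = 9.81 * 3.1646 / 1.82
gamma = 17.058 kN/m^3


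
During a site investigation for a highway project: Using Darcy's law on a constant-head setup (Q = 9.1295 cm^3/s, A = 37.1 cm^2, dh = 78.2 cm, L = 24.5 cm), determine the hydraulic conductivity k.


Compute hydraulic gradient:
i = dh / L = 78.2 / 24.5 = 3.19184
Then apply Darcy's law:
k = Q / (A * i)
k = 9.1295 / (37.1 * 3.19184)
k = 9.1295 / 118.417
k = 0.077096 cm/s


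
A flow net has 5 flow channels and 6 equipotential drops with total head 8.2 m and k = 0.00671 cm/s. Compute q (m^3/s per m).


Result: 0.0004585 m^3/s per m

Derivation:
Convert k to m/s for unit consistency with H:
k = 0.00671 cm/s = 0.00671 / 100 m/s = 6.71e-05 m/s
Using q = k * H * Nf / Nd
Nf / Nd = 5 / 6 = 0.8333
q = 6.71e-05 * 8.2 * 0.8333
q = 0.0004585 m^3/s per m


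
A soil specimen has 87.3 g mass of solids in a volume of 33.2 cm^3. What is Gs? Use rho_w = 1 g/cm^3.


Result: 2.63

Derivation:
Using Gs = m_s / (V_s * rho_w)
Since rho_w = 1 g/cm^3:
Gs = 87.3 / 33.2
Gs = 2.63


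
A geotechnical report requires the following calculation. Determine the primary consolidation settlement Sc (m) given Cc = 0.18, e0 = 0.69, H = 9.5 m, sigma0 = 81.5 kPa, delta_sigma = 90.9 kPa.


Result: 0.3292 m

Derivation:
Using Sc = Cc * H / (1 + e0) * log10((sigma0 + delta_sigma) / sigma0)
Stress ratio = (81.5 + 90.9) / 81.5 = 2.11534
log10(2.11534) = 0.32538
Cc * H / (1 + e0) = 0.18 * 9.5 / (1 + 0.69) = 1.01183
Sc = 1.01183 * 0.32538
Sc = 0.3292 m


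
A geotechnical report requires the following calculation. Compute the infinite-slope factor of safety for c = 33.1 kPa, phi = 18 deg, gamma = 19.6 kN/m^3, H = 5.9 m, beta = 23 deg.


Result: 1.561

Derivation:
Using Fs = c / (gamma*H*sin(beta)*cos(beta)) + tan(phi)/tan(beta)
Cohesion contribution = 33.1 / (19.6*5.9*sin(23)*cos(23))
Cohesion contribution = 0.795822
Friction contribution = tan(18)/tan(23) = 0.765463
Fs = 0.795822 + 0.765463
Fs = 1.561


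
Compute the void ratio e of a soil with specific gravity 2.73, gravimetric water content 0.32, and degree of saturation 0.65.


Result: 1.344

Derivation:
Using the relation e = Gs * w / S
e = 2.73 * 0.32 / 0.65
e = 1.344


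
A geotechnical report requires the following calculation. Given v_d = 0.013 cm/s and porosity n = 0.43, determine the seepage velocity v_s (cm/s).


Using v_s = v_d / n
v_s = 0.013 / 0.43
v_s = 0.03023 cm/s


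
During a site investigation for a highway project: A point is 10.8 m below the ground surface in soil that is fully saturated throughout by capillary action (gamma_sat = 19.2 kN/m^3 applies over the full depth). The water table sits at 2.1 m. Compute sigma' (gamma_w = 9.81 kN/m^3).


Total stress = gamma_sat * depth
sigma = 19.2 * 10.8 = 207.36 kPa
Pore water pressure u = gamma_w * (depth - d_wt)
u = 9.81 * (10.8 - 2.1) = 85.347 kPa
Effective stress = sigma - u
sigma' = 207.36 - 85.347 = 122.01 kPa


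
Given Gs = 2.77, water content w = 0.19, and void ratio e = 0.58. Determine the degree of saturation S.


Result: 0.9074

Derivation:
Using S = Gs * w / e
S = 2.77 * 0.19 / 0.58
S = 0.9074


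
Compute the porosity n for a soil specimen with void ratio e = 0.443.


Using the relation n = e / (1 + e)
n = 0.443 / (1 + 0.443)
n = 0.443 / 1.443
n = 0.307


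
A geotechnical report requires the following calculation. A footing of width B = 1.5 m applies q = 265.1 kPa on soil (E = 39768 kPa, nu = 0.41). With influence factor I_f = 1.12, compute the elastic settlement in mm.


Using Se = q * B * (1 - nu^2) * I_f / E
1 - nu^2 = 1 - 0.41^2 = 0.8319
Se = 265.1 * 1.5 * 0.8319 * 1.12 / 39768
Se = 0.009317 m
Convert to mm: Se = 0.009317 * 1000 = 9.317 mm


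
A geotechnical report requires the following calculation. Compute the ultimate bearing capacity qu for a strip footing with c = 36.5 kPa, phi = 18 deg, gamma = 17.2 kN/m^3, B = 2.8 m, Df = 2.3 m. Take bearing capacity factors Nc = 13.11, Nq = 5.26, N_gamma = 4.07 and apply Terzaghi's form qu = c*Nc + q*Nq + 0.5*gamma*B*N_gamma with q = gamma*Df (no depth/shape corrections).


Compute qu = c*Nc + gamma*Df*Nq + 0.5*gamma*B*N_gamma
Term 1: 36.5 * 13.11 = 478.515
Term 2: 17.2 * 2.3 * 5.26 = 208.0856
Term 3: 0.5 * 17.2 * 2.8 * 4.07 = 98.0056
qu = 478.515 + 208.0856 + 98.0056
qu = 784.61 kPa


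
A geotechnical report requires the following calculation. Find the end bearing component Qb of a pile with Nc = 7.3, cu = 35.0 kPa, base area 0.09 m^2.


Using Qb = Nc * cu * Ab
Qb = 7.3 * 35.0 * 0.09
Qb = 22.99 kN


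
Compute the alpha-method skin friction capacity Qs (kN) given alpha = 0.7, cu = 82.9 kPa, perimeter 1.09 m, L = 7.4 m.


Using Qs = alpha * cu * perimeter * L
Qs = 0.7 * 82.9 * 1.09 * 7.4
Qs = 468.07 kN


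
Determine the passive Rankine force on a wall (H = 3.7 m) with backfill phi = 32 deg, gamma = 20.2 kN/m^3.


Compute passive earth pressure coefficient:
Kp = tan^2(45 + phi/2) = tan^2(61.0) = 3.254588
Compute passive force:
Pp = 0.5 * Kp * gamma * H^2
Pp = 0.5 * 3.254588 * 20.2 * 3.7^2
Pp = 450.01 kN/m


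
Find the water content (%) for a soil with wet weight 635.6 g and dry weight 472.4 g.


Using w = (m_wet - m_dry) / m_dry * 100
m_wet - m_dry = 635.6 - 472.4 = 163.2 g
w = 163.2 / 472.4 * 100
w = 34.55 %


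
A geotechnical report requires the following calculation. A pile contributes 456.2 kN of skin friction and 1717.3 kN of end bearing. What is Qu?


Using Qu = Qf + Qb
Qu = 456.2 + 1717.3
Qu = 2173.5 kN


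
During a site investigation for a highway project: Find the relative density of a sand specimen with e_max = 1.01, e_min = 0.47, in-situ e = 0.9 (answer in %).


Using Dr = (e_max - e) / (e_max - e_min) * 100
e_max - e = 1.01 - 0.9 = 0.11
e_max - e_min = 1.01 - 0.47 = 0.54
Dr = 0.11 / 0.54 * 100
Dr = 20.37 %


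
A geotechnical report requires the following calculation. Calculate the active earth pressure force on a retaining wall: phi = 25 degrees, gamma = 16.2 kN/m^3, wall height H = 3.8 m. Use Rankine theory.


Compute active earth pressure coefficient:
Ka = tan^2(45 - phi/2) = tan^2(32.5) = 0.405859
Compute active force:
Pa = 0.5 * Ka * gamma * H^2
Pa = 0.5 * 0.405859 * 16.2 * 3.8^2
Pa = 47.47 kN/m


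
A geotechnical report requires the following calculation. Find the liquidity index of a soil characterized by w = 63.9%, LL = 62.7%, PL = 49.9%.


First compute the plasticity index:
PI = LL - PL = 62.7 - 49.9 = 12.8
Then compute the liquidity index:
LI = (w - PL) / PI
LI = (63.9 - 49.9) / 12.8
LI = 1.094


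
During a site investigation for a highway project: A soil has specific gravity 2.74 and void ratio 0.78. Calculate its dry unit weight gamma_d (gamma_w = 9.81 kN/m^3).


Using gamma_d = Gs * gamma_w / (1 + e)
gamma_d = 2.74 * 9.81 / (1 + 0.78)
gamma_d = 2.74 * 9.81 / 1.78
gamma_d = 15.101 kN/m^3


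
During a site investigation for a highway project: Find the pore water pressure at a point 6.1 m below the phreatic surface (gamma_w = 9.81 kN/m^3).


Result: 59.84 kPa

Derivation:
Using u = gamma_w * h_w
u = 9.81 * 6.1
u = 59.84 kPa


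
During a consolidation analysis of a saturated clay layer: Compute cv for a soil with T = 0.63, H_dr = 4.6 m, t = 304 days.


Using cv = T * H_dr^2 / t
H_dr^2 = 4.6^2 = 21.16
cv = 0.63 * 21.16 / 304
cv = 0.04385 m^2/day


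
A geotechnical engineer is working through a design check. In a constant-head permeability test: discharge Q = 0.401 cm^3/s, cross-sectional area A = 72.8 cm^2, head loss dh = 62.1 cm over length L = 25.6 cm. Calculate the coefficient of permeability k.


Result: 0.002271 cm/s

Derivation:
Compute hydraulic gradient:
i = dh / L = 62.1 / 25.6 = 2.42578
Then apply Darcy's law:
k = Q / (A * i)
k = 0.401 / (72.8 * 2.42578)
k = 0.401 / 176.597
k = 0.002271 cm/s


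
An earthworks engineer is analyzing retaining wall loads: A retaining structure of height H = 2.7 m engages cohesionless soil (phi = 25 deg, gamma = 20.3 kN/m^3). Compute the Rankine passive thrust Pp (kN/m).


Result: 182.31 kN/m

Derivation:
Compute passive earth pressure coefficient:
Kp = tan^2(45 + phi/2) = tan^2(57.5) = 2.463913
Compute passive force:
Pp = 0.5 * Kp * gamma * H^2
Pp = 0.5 * 2.463913 * 20.3 * 2.7^2
Pp = 182.31 kN/m


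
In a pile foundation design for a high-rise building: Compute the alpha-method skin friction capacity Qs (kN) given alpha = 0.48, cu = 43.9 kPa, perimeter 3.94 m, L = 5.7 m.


Using Qs = alpha * cu * perimeter * L
Qs = 0.48 * 43.9 * 3.94 * 5.7
Qs = 473.23 kN


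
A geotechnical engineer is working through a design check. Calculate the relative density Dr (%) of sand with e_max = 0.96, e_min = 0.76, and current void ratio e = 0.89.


Using Dr = (e_max - e) / (e_max - e_min) * 100
e_max - e = 0.96 - 0.89 = 0.07
e_max - e_min = 0.96 - 0.76 = 0.2
Dr = 0.07 / 0.2 * 100
Dr = 35.0 %


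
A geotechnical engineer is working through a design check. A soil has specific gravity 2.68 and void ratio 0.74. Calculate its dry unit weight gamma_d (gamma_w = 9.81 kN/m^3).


Using gamma_d = Gs * gamma_w / (1 + e)
gamma_d = 2.68 * 9.81 / (1 + 0.74)
gamma_d = 2.68 * 9.81 / 1.74
gamma_d = 15.11 kN/m^3


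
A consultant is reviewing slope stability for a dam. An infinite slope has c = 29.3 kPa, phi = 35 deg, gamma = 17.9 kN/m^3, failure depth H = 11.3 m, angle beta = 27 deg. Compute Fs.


Result: 1.732

Derivation:
Using Fs = c / (gamma*H*sin(beta)*cos(beta)) + tan(phi)/tan(beta)
Cohesion contribution = 29.3 / (17.9*11.3*sin(27)*cos(27))
Cohesion contribution = 0.358103
Friction contribution = tan(35)/tan(27) = 1.37423
Fs = 0.358103 + 1.37423
Fs = 1.732


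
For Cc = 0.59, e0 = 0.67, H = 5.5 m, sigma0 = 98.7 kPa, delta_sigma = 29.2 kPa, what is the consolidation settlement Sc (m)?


Result: 0.2187 m

Derivation:
Using Sc = Cc * H / (1 + e0) * log10((sigma0 + delta_sigma) / sigma0)
Stress ratio = (98.7 + 29.2) / 98.7 = 1.29585
log10(1.29585) = 0.112553
Cc * H / (1 + e0) = 0.59 * 5.5 / (1 + 0.67) = 1.94311
Sc = 1.94311 * 0.112553
Sc = 0.2187 m


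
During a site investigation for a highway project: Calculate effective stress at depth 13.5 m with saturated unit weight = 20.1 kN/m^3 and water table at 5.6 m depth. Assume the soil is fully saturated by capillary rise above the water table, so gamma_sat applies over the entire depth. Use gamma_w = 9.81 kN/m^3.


Result: 193.85 kPa

Derivation:
Total stress = gamma_sat * depth
sigma = 20.1 * 13.5 = 271.35 kPa
Pore water pressure u = gamma_w * (depth - d_wt)
u = 9.81 * (13.5 - 5.6) = 77.499 kPa
Effective stress = sigma - u
sigma' = 271.35 - 77.499 = 193.85 kPa


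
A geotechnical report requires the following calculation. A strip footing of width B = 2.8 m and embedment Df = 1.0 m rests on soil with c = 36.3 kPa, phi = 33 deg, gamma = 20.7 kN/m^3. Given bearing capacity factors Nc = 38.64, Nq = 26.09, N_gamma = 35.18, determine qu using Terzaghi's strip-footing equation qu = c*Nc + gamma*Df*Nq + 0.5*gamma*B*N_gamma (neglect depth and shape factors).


Compute qu = c*Nc + gamma*Df*Nq + 0.5*gamma*B*N_gamma
Term 1: 36.3 * 38.64 = 1402.632
Term 2: 20.7 * 1.0 * 26.09 = 540.063
Term 3: 0.5 * 20.7 * 2.8 * 35.18 = 1019.5164
qu = 1402.632 + 540.063 + 1019.5164
qu = 2962.21 kPa


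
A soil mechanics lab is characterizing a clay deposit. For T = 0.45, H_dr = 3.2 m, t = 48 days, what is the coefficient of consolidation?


Using cv = T * H_dr^2 / t
H_dr^2 = 3.2^2 = 10.24
cv = 0.45 * 10.24 / 48
cv = 0.096 m^2/day


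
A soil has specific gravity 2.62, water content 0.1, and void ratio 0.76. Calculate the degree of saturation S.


Using S = Gs * w / e
S = 2.62 * 0.1 / 0.76
S = 0.3447


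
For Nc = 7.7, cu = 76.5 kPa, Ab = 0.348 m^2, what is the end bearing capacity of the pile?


Result: 204.99 kN

Derivation:
Using Qb = Nc * cu * Ab
Qb = 7.7 * 76.5 * 0.348
Qb = 204.99 kN


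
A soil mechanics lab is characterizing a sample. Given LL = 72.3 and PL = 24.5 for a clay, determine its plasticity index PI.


Using PI = LL - PL
PI = 72.3 - 24.5
PI = 47.8


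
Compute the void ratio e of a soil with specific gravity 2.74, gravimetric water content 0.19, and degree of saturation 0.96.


Result: 0.5423

Derivation:
Using the relation e = Gs * w / S
e = 2.74 * 0.19 / 0.96
e = 0.5423


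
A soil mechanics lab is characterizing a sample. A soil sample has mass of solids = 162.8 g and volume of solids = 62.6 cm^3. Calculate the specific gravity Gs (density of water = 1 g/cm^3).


Using Gs = m_s / (V_s * rho_w)
Since rho_w = 1 g/cm^3:
Gs = 162.8 / 62.6
Gs = 2.601


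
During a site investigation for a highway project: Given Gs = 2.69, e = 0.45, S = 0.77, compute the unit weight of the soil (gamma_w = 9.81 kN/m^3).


Result: 20.543 kN/m^3

Derivation:
Using gamma = gamma_w * (Gs + S*e) / (1 + e)
Numerator: Gs + S*e = 2.69 + 0.77*0.45 = 3.0365
Denominator: 1 + e = 1 + 0.45 = 1.45
gamma = 9.81 * 3.0365 / 1.45
gamma = 20.543 kN/m^3


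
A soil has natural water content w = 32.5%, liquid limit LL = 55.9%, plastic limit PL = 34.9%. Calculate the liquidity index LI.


Result: -0.114

Derivation:
First compute the plasticity index:
PI = LL - PL = 55.9 - 34.9 = 21.0
Then compute the liquidity index:
LI = (w - PL) / PI
LI = (32.5 - 34.9) / 21.0
LI = -0.114


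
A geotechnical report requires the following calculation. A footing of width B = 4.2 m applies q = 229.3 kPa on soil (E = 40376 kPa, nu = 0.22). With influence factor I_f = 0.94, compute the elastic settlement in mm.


Result: 21.336 mm

Derivation:
Using Se = q * B * (1 - nu^2) * I_f / E
1 - nu^2 = 1 - 0.22^2 = 0.9516
Se = 229.3 * 4.2 * 0.9516 * 0.94 / 40376
Se = 0.021336 m
Convert to mm: Se = 0.021336 * 1000 = 21.336 mm


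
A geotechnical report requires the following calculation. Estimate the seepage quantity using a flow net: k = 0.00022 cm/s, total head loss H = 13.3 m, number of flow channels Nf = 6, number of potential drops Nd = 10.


Result: 1.756e-05 m^3/s per m

Derivation:
Convert k to m/s for unit consistency with H:
k = 0.00022 cm/s = 0.00022 / 100 m/s = 2.2e-06 m/s
Using q = k * H * Nf / Nd
Nf / Nd = 6 / 10 = 0.6
q = 2.2e-06 * 13.3 * 0.6
q = 1.756e-05 m^3/s per m


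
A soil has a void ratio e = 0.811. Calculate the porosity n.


Using the relation n = e / (1 + e)
n = 0.811 / (1 + 0.811)
n = 0.811 / 1.811
n = 0.4478


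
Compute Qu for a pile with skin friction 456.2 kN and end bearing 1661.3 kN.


Using Qu = Qf + Qb
Qu = 456.2 + 1661.3
Qu = 2117.5 kN


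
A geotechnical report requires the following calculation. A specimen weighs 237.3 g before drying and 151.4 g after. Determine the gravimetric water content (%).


Using w = (m_wet - m_dry) / m_dry * 100
m_wet - m_dry = 237.3 - 151.4 = 85.9 g
w = 85.9 / 151.4 * 100
w = 56.74 %


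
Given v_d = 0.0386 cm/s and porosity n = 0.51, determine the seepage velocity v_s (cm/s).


Using v_s = v_d / n
v_s = 0.0386 / 0.51
v_s = 0.07569 cm/s


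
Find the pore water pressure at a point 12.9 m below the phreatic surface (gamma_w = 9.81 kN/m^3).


Using u = gamma_w * h_w
u = 9.81 * 12.9
u = 126.55 kPa


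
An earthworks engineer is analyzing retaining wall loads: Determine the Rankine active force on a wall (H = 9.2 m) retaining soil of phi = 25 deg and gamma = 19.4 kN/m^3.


Compute active earth pressure coefficient:
Ka = tan^2(45 - phi/2) = tan^2(32.5) = 0.405859
Compute active force:
Pa = 0.5 * Ka * gamma * H^2
Pa = 0.5 * 0.405859 * 19.4 * 9.2^2
Pa = 333.21 kN/m


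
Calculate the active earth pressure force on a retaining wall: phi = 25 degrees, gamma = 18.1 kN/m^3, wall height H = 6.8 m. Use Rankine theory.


Compute active earth pressure coefficient:
Ka = tan^2(45 - phi/2) = tan^2(32.5) = 0.405859
Compute active force:
Pa = 0.5 * Ka * gamma * H^2
Pa = 0.5 * 0.405859 * 18.1 * 6.8^2
Pa = 169.84 kN/m


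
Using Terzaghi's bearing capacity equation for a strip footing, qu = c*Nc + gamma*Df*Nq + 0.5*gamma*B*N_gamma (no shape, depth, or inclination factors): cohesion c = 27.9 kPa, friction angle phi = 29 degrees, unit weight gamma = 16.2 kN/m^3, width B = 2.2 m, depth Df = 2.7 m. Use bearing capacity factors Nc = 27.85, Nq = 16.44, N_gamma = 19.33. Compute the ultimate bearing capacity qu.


Compute qu = c*Nc + gamma*Df*Nq + 0.5*gamma*B*N_gamma
Term 1: 27.9 * 27.85 = 777.015
Term 2: 16.2 * 2.7 * 16.44 = 719.0856
Term 3: 0.5 * 16.2 * 2.2 * 19.33 = 344.4606
qu = 777.015 + 719.0856 + 344.4606
qu = 1840.56 kPa
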